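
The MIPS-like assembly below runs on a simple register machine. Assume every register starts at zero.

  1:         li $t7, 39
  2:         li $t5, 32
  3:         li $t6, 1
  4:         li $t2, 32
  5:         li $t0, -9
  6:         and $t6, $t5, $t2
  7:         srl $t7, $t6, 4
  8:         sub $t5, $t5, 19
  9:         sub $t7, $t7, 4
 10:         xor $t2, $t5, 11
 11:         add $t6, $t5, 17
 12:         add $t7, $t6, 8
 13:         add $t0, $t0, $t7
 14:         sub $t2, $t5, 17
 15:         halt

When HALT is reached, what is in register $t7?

38

li $t7, 39 → $t7=39
li $t5, 32 → $t5=32
li $t6, 1 → $t6=1
li $t2, 32 → $t2=32
li $t0, -9 → $t0=-9
and $t6, $t5, $t2 → $t6=32&32=32
srl $t7, $t6, 4 → $t7=32>>4=2
sub $t5, $t5, 19 → $t5=32-19=13
sub $t7, $t7, 4 → $t7=2-4=-2
xor $t2, $t5, 11 → $t2=13^11=6
add $t6, $t5, 17 → $t6=13+17=30
add $t7, $t6, 8 → $t7=30+8=38
add $t0, $t0, $t7 → $t0=(-9)+38=29
sub $t2, $t5, 17 → $t2=13-17=-4
halt.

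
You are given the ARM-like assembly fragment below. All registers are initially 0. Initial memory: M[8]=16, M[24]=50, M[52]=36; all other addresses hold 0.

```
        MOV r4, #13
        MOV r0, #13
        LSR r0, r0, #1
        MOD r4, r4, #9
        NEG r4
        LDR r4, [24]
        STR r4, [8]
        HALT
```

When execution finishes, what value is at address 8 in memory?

50

MOV r4, #13 → r4=13
MOV r0, #13 → r0=13
LSR r0, r0, #1 → r0=13>>1=6
MOD r4, r4, #9 → r4=13%9=4
NEG r4 → r4=-(4)=-4
LDR r4, [24] → r4=M[24]=50
STR r4, [8] → M[8]=50
halt.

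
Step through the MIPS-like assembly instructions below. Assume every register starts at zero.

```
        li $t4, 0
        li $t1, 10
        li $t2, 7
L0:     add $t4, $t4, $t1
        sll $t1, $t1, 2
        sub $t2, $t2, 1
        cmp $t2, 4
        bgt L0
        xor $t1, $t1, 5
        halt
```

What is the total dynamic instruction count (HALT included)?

li $t4, 0 → $t4=0
li $t1, 10 → $t1=10
li $t2, 7 → $t2=7
add $t4, $t4, $t1 → $t4=0+10=10
sll $t1, $t1, 2 → $t1=10<<2=40
sub $t2, $t2, 1 → $t2=7-1=6
cmp $t2, 4  (cmp 6,4)
bgt L0: taken
add $t4, $t4, $t1 → $t4=10+40=50
sll $t1, $t1, 2 → $t1=40<<2=160
sub $t2, $t2, 1 → $t2=6-1=5
cmp $t2, 4  (cmp 5,4)
bgt L0: taken
add $t4, $t4, $t1 → $t4=50+160=210
sll $t1, $t1, 2 → $t1=160<<2=640
sub $t2, $t2, 1 → $t2=5-1=4
cmp $t2, 4  (cmp 4,4)
bgt L0: not taken
xor $t1, $t1, 5 → $t1=640^5=645
halt.
Total executed instructions: 20.

20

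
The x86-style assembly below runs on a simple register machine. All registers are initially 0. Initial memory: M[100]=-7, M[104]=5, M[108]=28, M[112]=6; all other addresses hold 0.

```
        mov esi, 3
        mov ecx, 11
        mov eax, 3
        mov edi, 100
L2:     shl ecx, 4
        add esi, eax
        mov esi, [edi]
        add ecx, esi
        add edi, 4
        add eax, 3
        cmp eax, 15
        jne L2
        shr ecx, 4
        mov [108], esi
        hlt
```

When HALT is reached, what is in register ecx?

after mov esi, 3: esi=3
after mov ecx, 11: ecx=11
after mov eax, 3: eax=3
after mov edi, 100: edi=100
after shl ecx, 4: ecx=11<<4=176
after add esi, eax: esi=3+3=6
after mov esi, [edi]: esi=M[100]=-7
after add ecx, esi: ecx=176+(-7)=169
after add edi, 4: edi=100+4=104
after add eax, 3: eax=3+3=6
cmp eax, 15  (cmp 6,15)
jne L2: taken
after shl ecx, 4: ecx=169<<4=2704
after add esi, eax: esi=(-7)+6=-1
after mov esi, [edi]: esi=M[104]=5
after add ecx, esi: ecx=2704+5=2709
after add edi, 4: edi=104+4=108
after add eax, 3: eax=6+3=9
cmp eax, 15  (cmp 9,15)
jne L2: taken
after shl ecx, 4: ecx=2709<<4=43344
after add esi, eax: esi=5+9=14
after mov esi, [edi]: esi=M[108]=28
after add ecx, esi: ecx=43344+28=43372
after add edi, 4: edi=108+4=112
after add eax, 3: eax=9+3=12
cmp eax, 15  (cmp 12,15)
jne L2: taken
after shl ecx, 4: ecx=43372<<4=693952
after add esi, eax: esi=28+12=40
after mov esi, [edi]: esi=M[112]=6
after add ecx, esi: ecx=693952+6=693958
after add edi, 4: edi=112+4=116
after add eax, 3: eax=12+3=15
cmp eax, 15  (cmp 15,15)
jne L2: not taken
after shr ecx, 4: ecx=693958>>4=43372
mov [108], esi → M[108]=6
halt.

43372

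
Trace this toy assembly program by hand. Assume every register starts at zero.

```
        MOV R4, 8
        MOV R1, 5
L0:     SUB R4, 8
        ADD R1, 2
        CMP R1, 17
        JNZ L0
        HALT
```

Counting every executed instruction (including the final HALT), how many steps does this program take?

R4=8
R1=5
R4=8-8=0
R1=5+2=7
CMP R1, 17  (cmp 7,17)
JNZ L0: taken
R4=0-8=-8
R1=7+2=9
CMP R1, 17  (cmp 9,17)
JNZ L0: taken
R4=(-8)-8=-16
R1=9+2=11
CMP R1, 17  (cmp 11,17)
JNZ L0: taken
R4=(-16)-8=-24
R1=11+2=13
CMP R1, 17  (cmp 13,17)
JNZ L0: taken
R4=(-24)-8=-32
R1=13+2=15
CMP R1, 17  (cmp 15,17)
JNZ L0: taken
R4=(-32)-8=-40
R1=15+2=17
CMP R1, 17  (cmp 17,17)
JNZ L0: not taken
halt.
Total executed instructions: 27.

27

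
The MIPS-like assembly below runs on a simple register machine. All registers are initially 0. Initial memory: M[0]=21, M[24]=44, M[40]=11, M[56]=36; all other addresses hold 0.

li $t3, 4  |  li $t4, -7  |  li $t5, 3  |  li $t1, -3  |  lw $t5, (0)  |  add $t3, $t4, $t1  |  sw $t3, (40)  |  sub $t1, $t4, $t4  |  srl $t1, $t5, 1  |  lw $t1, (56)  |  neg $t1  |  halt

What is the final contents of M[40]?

-10

li $t3, 4 → $t3=4
li $t4, -7 → $t4=-7
li $t5, 3 → $t5=3
li $t1, -3 → $t1=-3
lw $t5, (0) → $t5=M[0]=21
add $t3, $t4, $t1 → $t3=(-7)+(-3)=-10
sw $t3, (40) → M[40]=-10
sub $t1, $t4, $t4 → $t1=(-7)-(-7)=0
srl $t1, $t5, 1 → $t1=21>>1=10
lw $t1, (56) → $t1=M[56]=36
neg $t1 → $t1=-(36)=-36
halt.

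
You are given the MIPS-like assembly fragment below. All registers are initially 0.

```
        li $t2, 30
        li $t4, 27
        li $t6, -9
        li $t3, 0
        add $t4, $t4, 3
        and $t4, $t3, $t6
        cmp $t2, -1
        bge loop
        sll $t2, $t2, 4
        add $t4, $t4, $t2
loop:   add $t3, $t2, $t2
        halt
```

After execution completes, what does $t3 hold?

$t2=30
$t4=27
$t6=-9
$t3=0
$t4=27+3=30
$t4=0&(-9)=0
cmp $t2, -1  (cmp 30,-1)
bge loop: taken
$t3=30+30=60
halt.

60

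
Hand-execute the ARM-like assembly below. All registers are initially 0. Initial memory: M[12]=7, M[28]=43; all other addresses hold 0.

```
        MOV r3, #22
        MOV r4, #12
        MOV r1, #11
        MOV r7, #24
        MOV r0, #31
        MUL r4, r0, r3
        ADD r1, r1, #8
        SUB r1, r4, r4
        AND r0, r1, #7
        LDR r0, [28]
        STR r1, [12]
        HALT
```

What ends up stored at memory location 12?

0

r3=22
r4=12
r1=11
r7=24
r0=31
r4=31*22=682
r1=11+8=19
r1=682-682=0
r0=0&7=0
r0=M[28]=43
STR r1, [12] → M[12]=0
halt.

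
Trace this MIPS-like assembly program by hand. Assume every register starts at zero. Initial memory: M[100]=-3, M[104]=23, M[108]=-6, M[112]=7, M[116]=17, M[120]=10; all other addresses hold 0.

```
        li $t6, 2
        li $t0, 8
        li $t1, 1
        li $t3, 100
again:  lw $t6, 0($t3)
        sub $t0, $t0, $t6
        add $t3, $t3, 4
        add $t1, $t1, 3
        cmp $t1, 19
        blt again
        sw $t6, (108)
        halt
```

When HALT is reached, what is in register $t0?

li $t6, 2 → $t6=2
li $t0, 8 → $t0=8
li $t1, 1 → $t1=1
li $t3, 100 → $t3=100
lw $t6, 0($t3) → $t6=M[100]=-3
sub $t0, $t0, $t6 → $t0=8-(-3)=11
add $t3, $t3, 4 → $t3=100+4=104
add $t1, $t1, 3 → $t1=1+3=4
cmp $t1, 19  (cmp 4,19)
blt again: taken
lw $t6, 0($t3) → $t6=M[104]=23
sub $t0, $t0, $t6 → $t0=11-23=-12
add $t3, $t3, 4 → $t3=104+4=108
add $t1, $t1, 3 → $t1=4+3=7
cmp $t1, 19  (cmp 7,19)
blt again: taken
lw $t6, 0($t3) → $t6=M[108]=-6
sub $t0, $t0, $t6 → $t0=(-12)-(-6)=-6
add $t3, $t3, 4 → $t3=108+4=112
add $t1, $t1, 3 → $t1=7+3=10
cmp $t1, 19  (cmp 10,19)
blt again: taken
lw $t6, 0($t3) → $t6=M[112]=7
sub $t0, $t0, $t6 → $t0=(-6)-7=-13
add $t3, $t3, 4 → $t3=112+4=116
add $t1, $t1, 3 → $t1=10+3=13
cmp $t1, 19  (cmp 13,19)
blt again: taken
lw $t6, 0($t3) → $t6=M[116]=17
sub $t0, $t0, $t6 → $t0=(-13)-17=-30
add $t3, $t3, 4 → $t3=116+4=120
add $t1, $t1, 3 → $t1=13+3=16
cmp $t1, 19  (cmp 16,19)
blt again: taken
lw $t6, 0($t3) → $t6=M[120]=10
sub $t0, $t0, $t6 → $t0=(-30)-10=-40
add $t3, $t3, 4 → $t3=120+4=124
add $t1, $t1, 3 → $t1=16+3=19
cmp $t1, 19  (cmp 19,19)
blt again: not taken
sw $t6, (108) → M[108]=10
halt.

-40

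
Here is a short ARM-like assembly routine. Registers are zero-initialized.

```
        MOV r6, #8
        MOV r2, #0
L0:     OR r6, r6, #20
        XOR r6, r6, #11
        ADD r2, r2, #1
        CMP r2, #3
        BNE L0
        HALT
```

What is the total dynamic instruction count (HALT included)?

18

r6=8
r2=0
r6=8|20=28
r6=28^11=23
r2=0+1=1
CMP r2, #3  (cmp 1,3)
BNE L0: taken
r6=23|20=23
r6=23^11=28
r2=1+1=2
CMP r2, #3  (cmp 2,3)
BNE L0: taken
r6=28|20=28
r6=28^11=23
r2=2+1=3
CMP r2, #3  (cmp 3,3)
BNE L0: not taken
halt.
Total executed instructions: 18.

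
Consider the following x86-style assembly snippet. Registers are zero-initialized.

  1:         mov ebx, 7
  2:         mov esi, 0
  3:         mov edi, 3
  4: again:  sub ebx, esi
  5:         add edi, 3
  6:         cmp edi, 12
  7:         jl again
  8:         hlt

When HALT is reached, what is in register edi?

12

mov ebx, 7 → ebx=7
mov esi, 0 → esi=0
mov edi, 3 → edi=3
sub ebx, esi → ebx=7-0=7
add edi, 3 → edi=3+3=6
cmp edi, 12  (cmp 6,12)
jl again: taken
sub ebx, esi → ebx=7-0=7
add edi, 3 → edi=6+3=9
cmp edi, 12  (cmp 9,12)
jl again: taken
sub ebx, esi → ebx=7-0=7
add edi, 3 → edi=9+3=12
cmp edi, 12  (cmp 12,12)
jl again: not taken
halt.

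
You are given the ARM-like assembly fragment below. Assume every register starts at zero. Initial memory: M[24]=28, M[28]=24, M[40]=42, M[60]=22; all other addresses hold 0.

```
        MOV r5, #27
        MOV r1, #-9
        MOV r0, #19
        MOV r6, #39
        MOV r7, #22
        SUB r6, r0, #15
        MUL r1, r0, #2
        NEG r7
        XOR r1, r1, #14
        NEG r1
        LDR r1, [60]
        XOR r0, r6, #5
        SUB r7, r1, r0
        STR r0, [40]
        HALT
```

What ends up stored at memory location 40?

1

MOV r5, #27 → r5=27
MOV r1, #-9 → r1=-9
MOV r0, #19 → r0=19
MOV r6, #39 → r6=39
MOV r7, #22 → r7=22
SUB r6, r0, #15 → r6=19-15=4
MUL r1, r0, #2 → r1=19*2=38
NEG r7 → r7=-(22)=-22
XOR r1, r1, #14 → r1=38^14=40
NEG r1 → r1=-(40)=-40
LDR r1, [60] → r1=M[60]=22
XOR r0, r6, #5 → r0=4^5=1
SUB r7, r1, r0 → r7=22-1=21
STR r0, [40] → M[40]=1
halt.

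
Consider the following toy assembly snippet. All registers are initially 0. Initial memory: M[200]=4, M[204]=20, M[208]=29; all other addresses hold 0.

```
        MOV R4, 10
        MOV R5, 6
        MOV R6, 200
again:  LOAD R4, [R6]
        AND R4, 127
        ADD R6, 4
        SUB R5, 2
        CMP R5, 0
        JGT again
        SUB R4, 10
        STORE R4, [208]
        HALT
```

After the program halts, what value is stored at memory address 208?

MOV R4, 10 → R4=10
MOV R5, 6 → R5=6
MOV R6, 200 → R6=200
LOAD R4, [R6] → R4=M[200]=4
AND R4, 127 → R4=4&127=4
ADD R6, 4 → R6=200+4=204
SUB R5, 2 → R5=6-2=4
CMP R5, 0  (cmp 4,0)
JGT again: taken
LOAD R4, [R6] → R4=M[204]=20
AND R4, 127 → R4=20&127=20
ADD R6, 4 → R6=204+4=208
SUB R5, 2 → R5=4-2=2
CMP R5, 0  (cmp 2,0)
JGT again: taken
LOAD R4, [R6] → R4=M[208]=29
AND R4, 127 → R4=29&127=29
ADD R6, 4 → R6=208+4=212
SUB R5, 2 → R5=2-2=0
CMP R5, 0  (cmp 0,0)
JGT again: not taken
SUB R4, 10 → R4=29-10=19
STORE R4, [208] → M[208]=19
halt.

19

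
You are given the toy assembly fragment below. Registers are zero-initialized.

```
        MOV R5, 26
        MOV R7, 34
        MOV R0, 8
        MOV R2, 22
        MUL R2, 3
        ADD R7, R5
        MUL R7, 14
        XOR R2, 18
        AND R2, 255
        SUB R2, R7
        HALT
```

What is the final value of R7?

840

after MOV R5, 26: R5=26
after MOV R7, 34: R7=34
after MOV R0, 8: R0=8
after MOV R2, 22: R2=22
after MUL R2, 3: R2=22*3=66
after ADD R7, R5: R7=34+26=60
after MUL R7, 14: R7=60*14=840
after XOR R2, 18: R2=66^18=80
after AND R2, 255: R2=80&255=80
after SUB R2, R7: R2=80-840=-760
halt.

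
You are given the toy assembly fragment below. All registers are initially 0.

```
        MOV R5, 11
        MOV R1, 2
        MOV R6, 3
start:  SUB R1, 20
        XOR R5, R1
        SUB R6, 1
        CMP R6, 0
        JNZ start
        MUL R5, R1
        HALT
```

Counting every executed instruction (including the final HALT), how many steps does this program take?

20

R5=11
R1=2
R6=3
R1=2-20=-18
R5=11^(-18)=-27
R6=3-1=2
CMP R6, 0  (cmp 2,0)
JNZ start: taken
R1=(-18)-20=-38
R5=(-27)^(-38)=63
R6=2-1=1
CMP R6, 0  (cmp 1,0)
JNZ start: taken
R1=(-38)-20=-58
R5=63^(-58)=-7
R6=1-1=0
CMP R6, 0  (cmp 0,0)
JNZ start: not taken
R5=(-7)*(-58)=406
halt.
Total executed instructions: 20.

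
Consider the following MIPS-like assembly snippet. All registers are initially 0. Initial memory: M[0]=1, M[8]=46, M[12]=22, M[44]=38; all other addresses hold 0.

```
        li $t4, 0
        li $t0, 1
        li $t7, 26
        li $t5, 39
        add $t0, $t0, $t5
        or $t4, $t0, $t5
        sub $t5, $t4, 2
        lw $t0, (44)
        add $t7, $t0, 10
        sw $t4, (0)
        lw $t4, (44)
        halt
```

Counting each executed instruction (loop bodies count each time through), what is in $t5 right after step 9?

45

li $t4, 0 → $t4=0
li $t0, 1 → $t0=1
li $t7, 26 → $t7=26
li $t5, 39 → $t5=39
add $t0, $t0, $t5 → $t0=1+39=40
or $t4, $t0, $t5 → $t4=40|39=47
sub $t5, $t4, 2 → $t5=47-2=45
lw $t0, (44) → $t0=M[44]=38
add $t7, $t0, 10 → $t7=38+10=48
After step 9: $t5 = 45.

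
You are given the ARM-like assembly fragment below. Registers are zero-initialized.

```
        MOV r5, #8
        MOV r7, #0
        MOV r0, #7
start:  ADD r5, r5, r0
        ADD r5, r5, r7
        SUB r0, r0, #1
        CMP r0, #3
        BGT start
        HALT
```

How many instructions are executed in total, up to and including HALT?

24

after MOV r5, #8: r5=8
after MOV r7, #0: r7=0
after MOV r0, #7: r0=7
after ADD r5, r5, r0: r5=8+7=15
after ADD r5, r5, r7: r5=15+0=15
after SUB r0, r0, #1: r0=7-1=6
CMP r0, #3  (cmp 6,3)
BGT start: taken
after ADD r5, r5, r0: r5=15+6=21
after ADD r5, r5, r7: r5=21+0=21
after SUB r0, r0, #1: r0=6-1=5
CMP r0, #3  (cmp 5,3)
BGT start: taken
after ADD r5, r5, r0: r5=21+5=26
after ADD r5, r5, r7: r5=26+0=26
after SUB r0, r0, #1: r0=5-1=4
CMP r0, #3  (cmp 4,3)
BGT start: taken
after ADD r5, r5, r0: r5=26+4=30
after ADD r5, r5, r7: r5=30+0=30
after SUB r0, r0, #1: r0=4-1=3
CMP r0, #3  (cmp 3,3)
BGT start: not taken
halt.
Total executed instructions: 24.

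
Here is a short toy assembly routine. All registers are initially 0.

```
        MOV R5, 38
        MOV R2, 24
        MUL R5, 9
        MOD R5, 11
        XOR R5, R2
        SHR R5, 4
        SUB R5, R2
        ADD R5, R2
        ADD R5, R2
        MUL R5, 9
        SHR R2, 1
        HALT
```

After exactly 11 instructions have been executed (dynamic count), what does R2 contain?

12

MOV R5, 38 → R5=38
MOV R2, 24 → R2=24
MUL R5, 9 → R5=38*9=342
MOD R5, 11 → R5=342%11=1
XOR R5, R2 → R5=1^24=25
SHR R5, 4 → R5=25>>4=1
SUB R5, R2 → R5=1-24=-23
ADD R5, R2 → R5=(-23)+24=1
ADD R5, R2 → R5=1+24=25
MUL R5, 9 → R5=25*9=225
SHR R2, 1 → R2=24>>1=12
After step 11: R2 = 12.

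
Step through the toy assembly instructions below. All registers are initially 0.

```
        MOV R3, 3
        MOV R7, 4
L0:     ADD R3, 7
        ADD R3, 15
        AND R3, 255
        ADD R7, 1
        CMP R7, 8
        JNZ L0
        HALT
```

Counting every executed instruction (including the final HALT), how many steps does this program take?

27

MOV R3, 3 → R3=3
MOV R7, 4 → R7=4
ADD R3, 7 → R3=3+7=10
ADD R3, 15 → R3=10+15=25
AND R3, 255 → R3=25&255=25
ADD R7, 1 → R7=4+1=5
CMP R7, 8  (cmp 5,8)
JNZ L0: taken
ADD R3, 7 → R3=25+7=32
ADD R3, 15 → R3=32+15=47
AND R3, 255 → R3=47&255=47
ADD R7, 1 → R7=5+1=6
CMP R7, 8  (cmp 6,8)
JNZ L0: taken
ADD R3, 7 → R3=47+7=54
ADD R3, 15 → R3=54+15=69
AND R3, 255 → R3=69&255=69
ADD R7, 1 → R7=6+1=7
CMP R7, 8  (cmp 7,8)
JNZ L0: taken
ADD R3, 7 → R3=69+7=76
ADD R3, 15 → R3=76+15=91
AND R3, 255 → R3=91&255=91
ADD R7, 1 → R7=7+1=8
CMP R7, 8  (cmp 8,8)
JNZ L0: not taken
halt.
Total executed instructions: 27.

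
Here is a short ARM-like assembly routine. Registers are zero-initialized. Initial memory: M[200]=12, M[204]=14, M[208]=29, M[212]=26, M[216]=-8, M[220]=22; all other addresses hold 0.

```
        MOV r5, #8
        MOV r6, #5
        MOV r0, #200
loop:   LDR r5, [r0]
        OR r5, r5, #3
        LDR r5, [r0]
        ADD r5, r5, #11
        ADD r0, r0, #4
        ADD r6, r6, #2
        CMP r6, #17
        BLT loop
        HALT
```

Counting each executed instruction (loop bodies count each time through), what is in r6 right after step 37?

after MOV r5, #8: r5=8
after MOV r6, #5: r6=5
after MOV r0, #200: r0=200
after LDR r5, [r0]: r5=M[200]=12
after OR r5, r5, #3: r5=12|3=15
after LDR r5, [r0]: r5=M[200]=12
after ADD r5, r5, #11: r5=12+11=23
after ADD r0, r0, #4: r0=200+4=204
after ADD r6, r6, #2: r6=5+2=7
CMP r6, #17  (cmp 7,17)
BLT loop: taken
after LDR r5, [r0]: r5=M[204]=14
after OR r5, r5, #3: r5=14|3=15
after LDR r5, [r0]: r5=M[204]=14
after ADD r5, r5, #11: r5=14+11=25
after ADD r0, r0, #4: r0=204+4=208
after ADD r6, r6, #2: r6=7+2=9
CMP r6, #17  (cmp 9,17)
BLT loop: taken
after LDR r5, [r0]: r5=M[208]=29
after OR r5, r5, #3: r5=29|3=31
after LDR r5, [r0]: r5=M[208]=29
after ADD r5, r5, #11: r5=29+11=40
after ADD r0, r0, #4: r0=208+4=212
after ADD r6, r6, #2: r6=9+2=11
CMP r6, #17  (cmp 11,17)
BLT loop: taken
after LDR r5, [r0]: r5=M[212]=26
after OR r5, r5, #3: r5=26|3=27
after LDR r5, [r0]: r5=M[212]=26
after ADD r5, r5, #11: r5=26+11=37
after ADD r0, r0, #4: r0=212+4=216
after ADD r6, r6, #2: r6=11+2=13
CMP r6, #17  (cmp 13,17)
BLT loop: taken
after LDR r5, [r0]: r5=M[216]=-8
after OR r5, r5, #3: r5=(-8)|3=-5
After step 37: r6 = 13.

13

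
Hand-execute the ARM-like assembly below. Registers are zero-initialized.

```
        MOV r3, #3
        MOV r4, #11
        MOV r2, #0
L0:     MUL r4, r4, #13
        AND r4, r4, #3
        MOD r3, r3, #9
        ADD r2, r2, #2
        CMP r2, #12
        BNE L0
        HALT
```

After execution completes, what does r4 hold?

r3=3
r4=11
r2=0
r4=11*13=143
r4=143&3=3
r3=3%9=3
r2=0+2=2
CMP r2, #12  (cmp 2,12)
BNE L0: taken
r4=3*13=39
r4=39&3=3
r3=3%9=3
r2=2+2=4
CMP r2, #12  (cmp 4,12)
BNE L0: taken
r4=3*13=39
r4=39&3=3
r3=3%9=3
r2=4+2=6
CMP r2, #12  (cmp 6,12)
BNE L0: taken
r4=3*13=39
r4=39&3=3
r3=3%9=3
r2=6+2=8
CMP r2, #12  (cmp 8,12)
BNE L0: taken
r4=3*13=39
r4=39&3=3
r3=3%9=3
r2=8+2=10
CMP r2, #12  (cmp 10,12)
BNE L0: taken
r4=3*13=39
r4=39&3=3
r3=3%9=3
r2=10+2=12
CMP r2, #12  (cmp 12,12)
BNE L0: not taken
halt.

3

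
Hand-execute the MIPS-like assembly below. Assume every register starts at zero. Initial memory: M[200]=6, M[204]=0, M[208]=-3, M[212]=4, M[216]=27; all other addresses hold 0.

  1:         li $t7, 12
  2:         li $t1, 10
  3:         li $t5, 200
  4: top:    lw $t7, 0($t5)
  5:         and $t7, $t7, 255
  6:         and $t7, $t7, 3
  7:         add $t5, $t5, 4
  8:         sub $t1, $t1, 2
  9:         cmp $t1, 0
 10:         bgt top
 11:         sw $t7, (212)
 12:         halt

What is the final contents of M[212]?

$t7=12
$t1=10
$t5=200
$t7=M[200]=6
$t7=6&255=6
$t7=6&3=2
$t5=200+4=204
$t1=10-2=8
cmp $t1, 0  (cmp 8,0)
bgt top: taken
$t7=M[204]=0
$t7=0&255=0
$t7=0&3=0
$t5=204+4=208
$t1=8-2=6
cmp $t1, 0  (cmp 6,0)
bgt top: taken
$t7=M[208]=-3
$t7=(-3)&255=253
$t7=253&3=1
$t5=208+4=212
$t1=6-2=4
cmp $t1, 0  (cmp 4,0)
bgt top: taken
$t7=M[212]=4
$t7=4&255=4
$t7=4&3=0
$t5=212+4=216
$t1=4-2=2
cmp $t1, 0  (cmp 2,0)
bgt top: taken
$t7=M[216]=27
$t7=27&255=27
$t7=27&3=3
$t5=216+4=220
$t1=2-2=0
cmp $t1, 0  (cmp 0,0)
bgt top: not taken
sw $t7, (212) → M[212]=3
halt.

3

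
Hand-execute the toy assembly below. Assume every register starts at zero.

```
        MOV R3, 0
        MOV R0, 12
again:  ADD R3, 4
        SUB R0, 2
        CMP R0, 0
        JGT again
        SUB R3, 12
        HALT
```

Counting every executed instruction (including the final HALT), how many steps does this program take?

28

R3=0
R0=12
R3=0+4=4
R0=12-2=10
CMP R0, 0  (cmp 10,0)
JGT again: taken
R3=4+4=8
R0=10-2=8
CMP R0, 0  (cmp 8,0)
JGT again: taken
R3=8+4=12
R0=8-2=6
CMP R0, 0  (cmp 6,0)
JGT again: taken
R3=12+4=16
R0=6-2=4
CMP R0, 0  (cmp 4,0)
JGT again: taken
R3=16+4=20
R0=4-2=2
CMP R0, 0  (cmp 2,0)
JGT again: taken
R3=20+4=24
R0=2-2=0
CMP R0, 0  (cmp 0,0)
JGT again: not taken
R3=24-12=12
halt.
Total executed instructions: 28.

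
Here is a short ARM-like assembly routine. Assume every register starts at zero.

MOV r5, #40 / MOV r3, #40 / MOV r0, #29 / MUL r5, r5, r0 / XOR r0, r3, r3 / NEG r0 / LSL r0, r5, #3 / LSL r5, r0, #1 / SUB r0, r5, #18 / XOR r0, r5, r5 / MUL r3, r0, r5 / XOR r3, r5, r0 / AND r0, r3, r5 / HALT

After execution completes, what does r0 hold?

after MOV r5, #40: r5=40
after MOV r3, #40: r3=40
after MOV r0, #29: r0=29
after MUL r5, r5, r0: r5=40*29=1160
after XOR r0, r3, r3: r0=40^40=0
after NEG r0: r0=-(0)=0
after LSL r0, r5, #3: r0=1160<<3=9280
after LSL r5, r0, #1: r5=9280<<1=18560
after SUB r0, r5, #18: r0=18560-18=18542
after XOR r0, r5, r5: r0=18560^18560=0
after MUL r3, r0, r5: r3=0*18560=0
after XOR r3, r5, r0: r3=18560^0=18560
after AND r0, r3, r5: r0=18560&18560=18560
halt.

18560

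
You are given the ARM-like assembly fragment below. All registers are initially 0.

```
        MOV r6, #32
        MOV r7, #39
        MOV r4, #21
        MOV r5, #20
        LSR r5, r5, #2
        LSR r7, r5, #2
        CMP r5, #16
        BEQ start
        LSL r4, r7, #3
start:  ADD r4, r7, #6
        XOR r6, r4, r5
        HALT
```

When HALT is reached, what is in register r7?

1

MOV r6, #32 → r6=32
MOV r7, #39 → r7=39
MOV r4, #21 → r4=21
MOV r5, #20 → r5=20
LSR r5, r5, #2 → r5=20>>2=5
LSR r7, r5, #2 → r7=5>>2=1
CMP r5, #16  (cmp 5,16)
BEQ start: not taken
LSL r4, r7, #3 → r4=1<<3=8
ADD r4, r7, #6 → r4=1+6=7
XOR r6, r4, r5 → r6=7^5=2
halt.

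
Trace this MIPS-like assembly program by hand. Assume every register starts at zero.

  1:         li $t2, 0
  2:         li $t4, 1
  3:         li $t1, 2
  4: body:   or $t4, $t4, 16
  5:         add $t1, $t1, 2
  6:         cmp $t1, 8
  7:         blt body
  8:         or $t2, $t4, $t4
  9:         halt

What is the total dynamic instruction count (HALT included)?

17

after li $t2, 0: $t2=0
after li $t4, 1: $t4=1
after li $t1, 2: $t1=2
after or $t4, $t4, 16: $t4=1|16=17
after add $t1, $t1, 2: $t1=2+2=4
cmp $t1, 8  (cmp 4,8)
blt body: taken
after or $t4, $t4, 16: $t4=17|16=17
after add $t1, $t1, 2: $t1=4+2=6
cmp $t1, 8  (cmp 6,8)
blt body: taken
after or $t4, $t4, 16: $t4=17|16=17
after add $t1, $t1, 2: $t1=6+2=8
cmp $t1, 8  (cmp 8,8)
blt body: not taken
after or $t2, $t4, $t4: $t2=17|17=17
halt.
Total executed instructions: 17.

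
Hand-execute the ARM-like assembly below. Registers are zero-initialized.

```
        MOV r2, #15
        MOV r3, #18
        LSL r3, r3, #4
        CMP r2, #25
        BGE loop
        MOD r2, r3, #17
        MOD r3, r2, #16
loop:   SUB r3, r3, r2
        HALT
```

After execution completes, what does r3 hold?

-16

r2=15
r3=18
r3=18<<4=288
CMP r2, #25  (cmp 15,25)
BGE loop: not taken
r2=288%17=16
r3=16%16=0
r3=0-16=-16
halt.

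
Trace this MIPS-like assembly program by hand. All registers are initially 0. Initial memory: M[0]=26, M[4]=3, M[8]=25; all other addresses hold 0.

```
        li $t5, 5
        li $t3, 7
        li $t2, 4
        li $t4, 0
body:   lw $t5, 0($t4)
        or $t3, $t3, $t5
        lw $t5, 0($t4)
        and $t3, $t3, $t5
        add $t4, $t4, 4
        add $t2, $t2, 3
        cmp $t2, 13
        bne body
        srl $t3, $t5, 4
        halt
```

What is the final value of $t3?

li $t5, 5 → $t5=5
li $t3, 7 → $t3=7
li $t2, 4 → $t2=4
li $t4, 0 → $t4=0
lw $t5, 0($t4) → $t5=M[0]=26
or $t3, $t3, $t5 → $t3=7|26=31
lw $t5, 0($t4) → $t5=M[0]=26
and $t3, $t3, $t5 → $t3=31&26=26
add $t4, $t4, 4 → $t4=0+4=4
add $t2, $t2, 3 → $t2=4+3=7
cmp $t2, 13  (cmp 7,13)
bne body: taken
lw $t5, 0($t4) → $t5=M[4]=3
or $t3, $t3, $t5 → $t3=26|3=27
lw $t5, 0($t4) → $t5=M[4]=3
and $t3, $t3, $t5 → $t3=27&3=3
add $t4, $t4, 4 → $t4=4+4=8
add $t2, $t2, 3 → $t2=7+3=10
cmp $t2, 13  (cmp 10,13)
bne body: taken
lw $t5, 0($t4) → $t5=M[8]=25
or $t3, $t3, $t5 → $t3=3|25=27
lw $t5, 0($t4) → $t5=M[8]=25
and $t3, $t3, $t5 → $t3=27&25=25
add $t4, $t4, 4 → $t4=8+4=12
add $t2, $t2, 3 → $t2=10+3=13
cmp $t2, 13  (cmp 13,13)
bne body: not taken
srl $t3, $t5, 4 → $t3=25>>4=1
halt.

1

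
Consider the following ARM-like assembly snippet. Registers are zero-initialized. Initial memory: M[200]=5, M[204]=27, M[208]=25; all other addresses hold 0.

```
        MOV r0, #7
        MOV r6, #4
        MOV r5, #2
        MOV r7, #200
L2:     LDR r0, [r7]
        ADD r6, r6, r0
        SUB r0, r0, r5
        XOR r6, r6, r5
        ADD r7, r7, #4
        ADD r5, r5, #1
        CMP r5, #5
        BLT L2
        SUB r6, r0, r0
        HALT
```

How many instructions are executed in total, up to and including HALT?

30

r0=7
r6=4
r5=2
r7=200
r0=M[200]=5
r6=4+5=9
r0=5-2=3
r6=9^2=11
r7=200+4=204
r5=2+1=3
CMP r5, #5  (cmp 3,5)
BLT L2: taken
r0=M[204]=27
r6=11+27=38
r0=27-3=24
r6=38^3=37
r7=204+4=208
r5=3+1=4
CMP r5, #5  (cmp 4,5)
BLT L2: taken
r0=M[208]=25
r6=37+25=62
r0=25-4=21
r6=62^4=58
r7=208+4=212
r5=4+1=5
CMP r5, #5  (cmp 5,5)
BLT L2: not taken
r6=21-21=0
halt.
Total executed instructions: 30.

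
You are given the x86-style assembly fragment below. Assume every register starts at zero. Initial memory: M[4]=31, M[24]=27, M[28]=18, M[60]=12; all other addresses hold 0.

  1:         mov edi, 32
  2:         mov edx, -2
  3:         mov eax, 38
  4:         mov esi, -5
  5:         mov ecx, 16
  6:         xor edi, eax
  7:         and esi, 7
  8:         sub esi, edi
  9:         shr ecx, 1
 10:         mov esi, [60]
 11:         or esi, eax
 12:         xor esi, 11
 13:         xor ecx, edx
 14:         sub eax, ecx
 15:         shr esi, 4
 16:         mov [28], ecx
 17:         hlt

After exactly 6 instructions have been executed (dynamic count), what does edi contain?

6

edi=32
edx=-2
eax=38
esi=-5
ecx=16
edi=32^38=6
After step 6: edi = 6.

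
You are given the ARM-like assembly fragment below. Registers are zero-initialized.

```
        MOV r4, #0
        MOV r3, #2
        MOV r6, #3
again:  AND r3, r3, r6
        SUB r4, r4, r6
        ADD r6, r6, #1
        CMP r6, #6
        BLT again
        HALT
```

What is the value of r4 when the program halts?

-12

MOV r4, #0 → r4=0
MOV r3, #2 → r3=2
MOV r6, #3 → r6=3
AND r3, r3, r6 → r3=2&3=2
SUB r4, r4, r6 → r4=0-3=-3
ADD r6, r6, #1 → r6=3+1=4
CMP r6, #6  (cmp 4,6)
BLT again: taken
AND r3, r3, r6 → r3=2&4=0
SUB r4, r4, r6 → r4=(-3)-4=-7
ADD r6, r6, #1 → r6=4+1=5
CMP r6, #6  (cmp 5,6)
BLT again: taken
AND r3, r3, r6 → r3=0&5=0
SUB r4, r4, r6 → r4=(-7)-5=-12
ADD r6, r6, #1 → r6=5+1=6
CMP r6, #6  (cmp 6,6)
BLT again: not taken
halt.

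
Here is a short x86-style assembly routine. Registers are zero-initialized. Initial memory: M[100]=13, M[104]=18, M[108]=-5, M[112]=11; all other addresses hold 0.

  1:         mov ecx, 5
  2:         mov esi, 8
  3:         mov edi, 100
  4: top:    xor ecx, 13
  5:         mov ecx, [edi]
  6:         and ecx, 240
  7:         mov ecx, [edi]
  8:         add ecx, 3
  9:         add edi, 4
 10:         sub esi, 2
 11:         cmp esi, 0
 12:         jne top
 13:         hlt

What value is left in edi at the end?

116

ecx=5
esi=8
edi=100
ecx=5^13=8
ecx=M[100]=13
ecx=13&240=0
ecx=M[100]=13
ecx=13+3=16
edi=100+4=104
esi=8-2=6
cmp esi, 0  (cmp 6,0)
jne top: taken
ecx=16^13=29
ecx=M[104]=18
ecx=18&240=16
ecx=M[104]=18
ecx=18+3=21
edi=104+4=108
esi=6-2=4
cmp esi, 0  (cmp 4,0)
jne top: taken
ecx=21^13=24
ecx=M[108]=-5
ecx=(-5)&240=240
ecx=M[108]=-5
ecx=(-5)+3=-2
edi=108+4=112
esi=4-2=2
cmp esi, 0  (cmp 2,0)
jne top: taken
ecx=(-2)^13=-13
ecx=M[112]=11
ecx=11&240=0
ecx=M[112]=11
ecx=11+3=14
edi=112+4=116
esi=2-2=0
cmp esi, 0  (cmp 0,0)
jne top: not taken
halt.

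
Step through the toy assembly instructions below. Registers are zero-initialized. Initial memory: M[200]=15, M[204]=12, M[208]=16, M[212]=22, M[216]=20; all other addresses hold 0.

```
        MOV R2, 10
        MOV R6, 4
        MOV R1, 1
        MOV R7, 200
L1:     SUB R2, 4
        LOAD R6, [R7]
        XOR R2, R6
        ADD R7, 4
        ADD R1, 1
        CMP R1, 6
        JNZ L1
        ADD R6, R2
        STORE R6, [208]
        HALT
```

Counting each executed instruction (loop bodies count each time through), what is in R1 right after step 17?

3

MOV R2, 10 → R2=10
MOV R6, 4 → R6=4
MOV R1, 1 → R1=1
MOV R7, 200 → R7=200
SUB R2, 4 → R2=10-4=6
LOAD R6, [R7] → R6=M[200]=15
XOR R2, R6 → R2=6^15=9
ADD R7, 4 → R7=200+4=204
ADD R1, 1 → R1=1+1=2
CMP R1, 6  (cmp 2,6)
JNZ L1: taken
SUB R2, 4 → R2=9-4=5
LOAD R6, [R7] → R6=M[204]=12
XOR R2, R6 → R2=5^12=9
ADD R7, 4 → R7=204+4=208
ADD R1, 1 → R1=2+1=3
CMP R1, 6  (cmp 3,6)
After step 17: R1 = 3.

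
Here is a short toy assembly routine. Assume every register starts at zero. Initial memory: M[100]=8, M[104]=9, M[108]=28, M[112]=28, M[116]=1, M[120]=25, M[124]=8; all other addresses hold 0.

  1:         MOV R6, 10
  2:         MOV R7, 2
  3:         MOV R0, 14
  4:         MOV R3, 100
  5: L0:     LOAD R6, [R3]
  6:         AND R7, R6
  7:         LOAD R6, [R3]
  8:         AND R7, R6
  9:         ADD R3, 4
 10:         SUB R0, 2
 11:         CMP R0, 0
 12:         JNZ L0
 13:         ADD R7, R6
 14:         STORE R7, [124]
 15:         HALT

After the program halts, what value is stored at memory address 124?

8

after MOV R6, 10: R6=10
after MOV R7, 2: R7=2
after MOV R0, 14: R0=14
after MOV R3, 100: R3=100
after LOAD R6, [R3]: R6=M[100]=8
after AND R7, R6: R7=2&8=0
after LOAD R6, [R3]: R6=M[100]=8
after AND R7, R6: R7=0&8=0
after ADD R3, 4: R3=100+4=104
after SUB R0, 2: R0=14-2=12
CMP R0, 0  (cmp 12,0)
JNZ L0: taken
after LOAD R6, [R3]: R6=M[104]=9
after AND R7, R6: R7=0&9=0
after LOAD R6, [R3]: R6=M[104]=9
after AND R7, R6: R7=0&9=0
after ADD R3, 4: R3=104+4=108
after SUB R0, 2: R0=12-2=10
CMP R0, 0  (cmp 10,0)
JNZ L0: taken
after LOAD R6, [R3]: R6=M[108]=28
after AND R7, R6: R7=0&28=0
after LOAD R6, [R3]: R6=M[108]=28
after AND R7, R6: R7=0&28=0
after ADD R3, 4: R3=108+4=112
after SUB R0, 2: R0=10-2=8
CMP R0, 0  (cmp 8,0)
JNZ L0: taken
after LOAD R6, [R3]: R6=M[112]=28
after AND R7, R6: R7=0&28=0
after LOAD R6, [R3]: R6=M[112]=28
after AND R7, R6: R7=0&28=0
after ADD R3, 4: R3=112+4=116
after SUB R0, 2: R0=8-2=6
CMP R0, 0  (cmp 6,0)
JNZ L0: taken
after LOAD R6, [R3]: R6=M[116]=1
after AND R7, R6: R7=0&1=0
after LOAD R6, [R3]: R6=M[116]=1
after AND R7, R6: R7=0&1=0
after ADD R3, 4: R3=116+4=120
after SUB R0, 2: R0=6-2=4
CMP R0, 0  (cmp 4,0)
JNZ L0: taken
after LOAD R6, [R3]: R6=M[120]=25
after AND R7, R6: R7=0&25=0
after LOAD R6, [R3]: R6=M[120]=25
after AND R7, R6: R7=0&25=0
after ADD R3, 4: R3=120+4=124
after SUB R0, 2: R0=4-2=2
CMP R0, 0  (cmp 2,0)
JNZ L0: taken
after LOAD R6, [R3]: R6=M[124]=8
after AND R7, R6: R7=0&8=0
after LOAD R6, [R3]: R6=M[124]=8
after AND R7, R6: R7=0&8=0
after ADD R3, 4: R3=124+4=128
after SUB R0, 2: R0=2-2=0
CMP R0, 0  (cmp 0,0)
JNZ L0: not taken
after ADD R7, R6: R7=0+8=8
STORE R7, [124] → M[124]=8
halt.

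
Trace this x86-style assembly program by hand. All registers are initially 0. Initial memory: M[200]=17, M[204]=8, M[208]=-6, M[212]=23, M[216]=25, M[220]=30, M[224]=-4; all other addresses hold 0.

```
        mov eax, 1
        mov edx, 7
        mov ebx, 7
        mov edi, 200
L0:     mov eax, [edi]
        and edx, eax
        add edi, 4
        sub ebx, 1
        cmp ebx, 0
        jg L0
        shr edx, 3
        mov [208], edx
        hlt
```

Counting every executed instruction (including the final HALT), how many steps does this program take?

eax=1
edx=7
ebx=7
edi=200
eax=M[200]=17
edx=7&17=1
edi=200+4=204
ebx=7-1=6
cmp ebx, 0  (cmp 6,0)
jg L0: taken
eax=M[204]=8
edx=1&8=0
edi=204+4=208
ebx=6-1=5
cmp ebx, 0  (cmp 5,0)
jg L0: taken
eax=M[208]=-6
edx=0&(-6)=0
edi=208+4=212
ebx=5-1=4
cmp ebx, 0  (cmp 4,0)
jg L0: taken
eax=M[212]=23
edx=0&23=0
edi=212+4=216
ebx=4-1=3
cmp ebx, 0  (cmp 3,0)
jg L0: taken
eax=M[216]=25
edx=0&25=0
edi=216+4=220
ebx=3-1=2
cmp ebx, 0  (cmp 2,0)
jg L0: taken
eax=M[220]=30
edx=0&30=0
edi=220+4=224
ebx=2-1=1
cmp ebx, 0  (cmp 1,0)
jg L0: taken
eax=M[224]=-4
edx=0&(-4)=0
edi=224+4=228
ebx=1-1=0
cmp ebx, 0  (cmp 0,0)
jg L0: not taken
edx=0>>3=0
mov [208], edx → M[208]=0
halt.
Total executed instructions: 49.

49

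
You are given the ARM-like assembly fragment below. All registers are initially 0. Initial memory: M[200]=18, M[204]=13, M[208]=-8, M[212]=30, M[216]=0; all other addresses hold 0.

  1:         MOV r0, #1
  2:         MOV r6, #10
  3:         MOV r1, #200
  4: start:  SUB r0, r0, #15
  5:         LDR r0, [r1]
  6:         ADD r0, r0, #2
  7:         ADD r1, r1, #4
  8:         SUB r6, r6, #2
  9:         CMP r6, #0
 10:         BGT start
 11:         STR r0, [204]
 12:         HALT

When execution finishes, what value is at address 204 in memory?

r0=1
r6=10
r1=200
r0=1-15=-14
r0=M[200]=18
r0=18+2=20
r1=200+4=204
r6=10-2=8
CMP r6, #0  (cmp 8,0)
BGT start: taken
r0=20-15=5
r0=M[204]=13
r0=13+2=15
r1=204+4=208
r6=8-2=6
CMP r6, #0  (cmp 6,0)
BGT start: taken
r0=15-15=0
r0=M[208]=-8
r0=(-8)+2=-6
r1=208+4=212
r6=6-2=4
CMP r6, #0  (cmp 4,0)
BGT start: taken
r0=(-6)-15=-21
r0=M[212]=30
r0=30+2=32
r1=212+4=216
r6=4-2=2
CMP r6, #0  (cmp 2,0)
BGT start: taken
r0=32-15=17
r0=M[216]=0
r0=0+2=2
r1=216+4=220
r6=2-2=0
CMP r6, #0  (cmp 0,0)
BGT start: not taken
STR r0, [204] → M[204]=2
halt.

2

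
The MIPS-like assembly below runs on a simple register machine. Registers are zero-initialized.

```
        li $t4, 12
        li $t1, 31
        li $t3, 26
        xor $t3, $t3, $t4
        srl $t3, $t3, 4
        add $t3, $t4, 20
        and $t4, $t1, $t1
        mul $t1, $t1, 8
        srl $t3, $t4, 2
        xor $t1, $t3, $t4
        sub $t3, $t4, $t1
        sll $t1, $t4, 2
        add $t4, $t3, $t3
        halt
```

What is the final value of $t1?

124

li $t4, 12 → $t4=12
li $t1, 31 → $t1=31
li $t3, 26 → $t3=26
xor $t3, $t3, $t4 → $t3=26^12=22
srl $t3, $t3, 4 → $t3=22>>4=1
add $t3, $t4, 20 → $t3=12+20=32
and $t4, $t1, $t1 → $t4=31&31=31
mul $t1, $t1, 8 → $t1=31*8=248
srl $t3, $t4, 2 → $t3=31>>2=7
xor $t1, $t3, $t4 → $t1=7^31=24
sub $t3, $t4, $t1 → $t3=31-24=7
sll $t1, $t4, 2 → $t1=31<<2=124
add $t4, $t3, $t3 → $t4=7+7=14
halt.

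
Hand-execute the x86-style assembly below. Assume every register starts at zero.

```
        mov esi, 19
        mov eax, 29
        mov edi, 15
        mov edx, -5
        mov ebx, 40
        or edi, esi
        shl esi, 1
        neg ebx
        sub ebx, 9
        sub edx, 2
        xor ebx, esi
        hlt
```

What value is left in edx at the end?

-7

after mov esi, 19: esi=19
after mov eax, 29: eax=29
after mov edi, 15: edi=15
after mov edx, -5: edx=-5
after mov ebx, 40: ebx=40
after or edi, esi: edi=15|19=31
after shl esi, 1: esi=19<<1=38
after neg ebx: ebx=-(40)=-40
after sub ebx, 9: ebx=(-40)-9=-49
after sub edx, 2: edx=(-5)-2=-7
after xor ebx, esi: ebx=(-49)^38=-23
halt.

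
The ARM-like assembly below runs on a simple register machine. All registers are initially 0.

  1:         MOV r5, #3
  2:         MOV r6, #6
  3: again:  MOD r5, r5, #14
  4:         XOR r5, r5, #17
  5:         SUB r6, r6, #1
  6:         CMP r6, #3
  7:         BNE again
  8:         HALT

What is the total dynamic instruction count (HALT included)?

MOV r5, #3 → r5=3
MOV r6, #6 → r6=6
MOD r5, r5, #14 → r5=3%14=3
XOR r5, r5, #17 → r5=3^17=18
SUB r6, r6, #1 → r6=6-1=5
CMP r6, #3  (cmp 5,3)
BNE again: taken
MOD r5, r5, #14 → r5=18%14=4
XOR r5, r5, #17 → r5=4^17=21
SUB r6, r6, #1 → r6=5-1=4
CMP r6, #3  (cmp 4,3)
BNE again: taken
MOD r5, r5, #14 → r5=21%14=7
XOR r5, r5, #17 → r5=7^17=22
SUB r6, r6, #1 → r6=4-1=3
CMP r6, #3  (cmp 3,3)
BNE again: not taken
halt.
Total executed instructions: 18.

18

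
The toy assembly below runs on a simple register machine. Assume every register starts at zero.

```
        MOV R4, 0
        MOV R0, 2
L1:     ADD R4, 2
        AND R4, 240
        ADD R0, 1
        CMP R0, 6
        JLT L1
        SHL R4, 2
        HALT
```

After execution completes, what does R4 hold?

after MOV R4, 0: R4=0
after MOV R0, 2: R0=2
after ADD R4, 2: R4=0+2=2
after AND R4, 240: R4=2&240=0
after ADD R0, 1: R0=2+1=3
CMP R0, 6  (cmp 3,6)
JLT L1: taken
after ADD R4, 2: R4=0+2=2
after AND R4, 240: R4=2&240=0
after ADD R0, 1: R0=3+1=4
CMP R0, 6  (cmp 4,6)
JLT L1: taken
after ADD R4, 2: R4=0+2=2
after AND R4, 240: R4=2&240=0
after ADD R0, 1: R0=4+1=5
CMP R0, 6  (cmp 5,6)
JLT L1: taken
after ADD R4, 2: R4=0+2=2
after AND R4, 240: R4=2&240=0
after ADD R0, 1: R0=5+1=6
CMP R0, 6  (cmp 6,6)
JLT L1: not taken
after SHL R4, 2: R4=0<<2=0
halt.

0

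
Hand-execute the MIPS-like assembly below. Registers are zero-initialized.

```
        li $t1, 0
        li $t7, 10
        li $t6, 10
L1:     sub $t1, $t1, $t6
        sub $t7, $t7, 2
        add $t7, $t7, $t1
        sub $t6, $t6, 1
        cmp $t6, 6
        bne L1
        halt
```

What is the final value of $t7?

-88

li $t1, 0 → $t1=0
li $t7, 10 → $t7=10
li $t6, 10 → $t6=10
sub $t1, $t1, $t6 → $t1=0-10=-10
sub $t7, $t7, 2 → $t7=10-2=8
add $t7, $t7, $t1 → $t7=8+(-10)=-2
sub $t6, $t6, 1 → $t6=10-1=9
cmp $t6, 6  (cmp 9,6)
bne L1: taken
sub $t1, $t1, $t6 → $t1=(-10)-9=-19
sub $t7, $t7, 2 → $t7=(-2)-2=-4
add $t7, $t7, $t1 → $t7=(-4)+(-19)=-23
sub $t6, $t6, 1 → $t6=9-1=8
cmp $t6, 6  (cmp 8,6)
bne L1: taken
sub $t1, $t1, $t6 → $t1=(-19)-8=-27
sub $t7, $t7, 2 → $t7=(-23)-2=-25
add $t7, $t7, $t1 → $t7=(-25)+(-27)=-52
sub $t6, $t6, 1 → $t6=8-1=7
cmp $t6, 6  (cmp 7,6)
bne L1: taken
sub $t1, $t1, $t6 → $t1=(-27)-7=-34
sub $t7, $t7, 2 → $t7=(-52)-2=-54
add $t7, $t7, $t1 → $t7=(-54)+(-34)=-88
sub $t6, $t6, 1 → $t6=7-1=6
cmp $t6, 6  (cmp 6,6)
bne L1: not taken
halt.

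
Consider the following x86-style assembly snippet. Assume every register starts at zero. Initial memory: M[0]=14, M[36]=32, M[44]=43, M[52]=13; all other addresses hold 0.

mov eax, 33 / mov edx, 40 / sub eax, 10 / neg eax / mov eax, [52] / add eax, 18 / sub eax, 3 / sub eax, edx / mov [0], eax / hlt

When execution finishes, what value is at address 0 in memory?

eax=33
edx=40
eax=33-10=23
eax=-(23)=-23
eax=M[52]=13
eax=13+18=31
eax=31-3=28
eax=28-40=-12
mov [0], eax → M[0]=-12
halt.

-12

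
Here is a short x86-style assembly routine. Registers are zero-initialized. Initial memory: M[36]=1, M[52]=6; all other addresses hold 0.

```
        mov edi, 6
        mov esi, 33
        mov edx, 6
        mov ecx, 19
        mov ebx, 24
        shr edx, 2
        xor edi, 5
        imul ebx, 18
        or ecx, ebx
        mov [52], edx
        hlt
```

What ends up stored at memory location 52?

edi=6
esi=33
edx=6
ecx=19
ebx=24
edx=6>>2=1
edi=6^5=3
ebx=24*18=432
ecx=19|432=435
mov [52], edx → M[52]=1
halt.

1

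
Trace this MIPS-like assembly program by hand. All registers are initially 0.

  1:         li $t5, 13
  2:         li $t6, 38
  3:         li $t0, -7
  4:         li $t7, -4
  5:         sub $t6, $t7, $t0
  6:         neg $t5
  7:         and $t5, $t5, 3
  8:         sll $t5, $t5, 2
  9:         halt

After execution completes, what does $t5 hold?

after li $t5, 13: $t5=13
after li $t6, 38: $t6=38
after li $t0, -7: $t0=-7
after li $t7, -4: $t7=-4
after sub $t6, $t7, $t0: $t6=(-4)-(-7)=3
after neg $t5: $t5=-(13)=-13
after and $t5, $t5, 3: $t5=(-13)&3=3
after sll $t5, $t5, 2: $t5=3<<2=12
halt.

12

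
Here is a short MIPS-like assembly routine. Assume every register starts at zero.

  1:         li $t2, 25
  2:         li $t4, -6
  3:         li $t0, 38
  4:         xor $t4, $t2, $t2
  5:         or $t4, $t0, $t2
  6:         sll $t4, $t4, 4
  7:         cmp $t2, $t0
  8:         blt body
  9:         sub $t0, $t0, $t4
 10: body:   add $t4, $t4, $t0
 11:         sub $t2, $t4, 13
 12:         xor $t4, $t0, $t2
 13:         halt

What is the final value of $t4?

1071

after li $t2, 25: $t2=25
after li $t4, -6: $t4=-6
after li $t0, 38: $t0=38
after xor $t4, $t2, $t2: $t4=25^25=0
after or $t4, $t0, $t2: $t4=38|25=63
after sll $t4, $t4, 4: $t4=63<<4=1008
cmp $t2, $t0  (cmp 25,38)
blt body: taken
after add $t4, $t4, $t0: $t4=1008+38=1046
after sub $t2, $t4, 13: $t2=1046-13=1033
after xor $t4, $t0, $t2: $t4=38^1033=1071
halt.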